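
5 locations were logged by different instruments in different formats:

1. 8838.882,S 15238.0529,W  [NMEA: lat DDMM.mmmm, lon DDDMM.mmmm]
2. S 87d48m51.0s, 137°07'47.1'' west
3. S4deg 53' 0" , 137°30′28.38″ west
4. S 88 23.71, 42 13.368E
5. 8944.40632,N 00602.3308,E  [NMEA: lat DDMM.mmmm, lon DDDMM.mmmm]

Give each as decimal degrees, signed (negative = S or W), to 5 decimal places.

1. -88.64803, -152.63422
2. -87.81417, -137.12975
3. -4.88333, -137.50788
4. -88.39517, 42.22280
5. 89.74011, 6.03885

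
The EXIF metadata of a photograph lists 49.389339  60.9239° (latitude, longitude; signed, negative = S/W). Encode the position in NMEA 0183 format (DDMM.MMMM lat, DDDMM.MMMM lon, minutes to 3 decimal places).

φ: 49° + 0.389339 × 60 = 49° 23.36034′
λ: minutes = (60.923900 − 60) × 60 = 55.43400

4923.360,N / 06055.434,E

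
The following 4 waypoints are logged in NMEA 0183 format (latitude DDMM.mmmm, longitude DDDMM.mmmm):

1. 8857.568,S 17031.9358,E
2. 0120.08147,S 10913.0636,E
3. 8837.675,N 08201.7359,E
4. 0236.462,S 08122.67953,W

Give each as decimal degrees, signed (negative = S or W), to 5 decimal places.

1. -88.95947, 170.53226
2. -1.33469, 109.21773
3. 88.62792, 82.02893
4. -2.60770, -81.37799

Point 1:
  φ: split at 2 digits → 88° and 57.568′; 88 + 57.568/60 = 88.959467
  hemisphere S, so the sign is −
  Longitude: degrees = first 3 digits = 170, minutes = 31.9358; 170 + 31.9358/60 = 170.532263
  E ⇒ keep positive
Point 2:
  φ: split at 2 digits → 01° and 20.08147′; 1 + 20.08147/60 = 1.334691
  hemisphere S, so the sign is −
  Longitude: degrees = first 3 digits = 109, minutes = 13.0636; 109 + 13.0636/60 = 109.217727
  E → positive
Point 3:
  φ: split at 2 digits → 88° and 37.675′; 88 + 37.675/60 = 88.627917
  N ⇒ keep positive
  Lon: degrees = first 3 digits = 82, minutes = 1.7359; 82 + 1.7359/60 = 82.028932
  E ⇒ keep positive
Point 4:
  Lat: split at 2 digits → 02° and 36.462′; 2 + 36.462/60 = 2.607700
  S → negative
  λ: split at 3 digits → 081° and 22.67953′; 81 + 22.67953/60 = 81.377992
  W → negative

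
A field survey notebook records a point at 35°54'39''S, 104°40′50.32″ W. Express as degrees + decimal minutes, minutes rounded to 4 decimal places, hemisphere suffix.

Latitude: seconds/60 = 0.65000; minutes = 54 + 0.65000 = 54.650000
λ: seconds/60 = 0.83867; minutes = 40 + 0.83867 = 40.838667

35° 54.6500′ S, 104° 40.8387′ W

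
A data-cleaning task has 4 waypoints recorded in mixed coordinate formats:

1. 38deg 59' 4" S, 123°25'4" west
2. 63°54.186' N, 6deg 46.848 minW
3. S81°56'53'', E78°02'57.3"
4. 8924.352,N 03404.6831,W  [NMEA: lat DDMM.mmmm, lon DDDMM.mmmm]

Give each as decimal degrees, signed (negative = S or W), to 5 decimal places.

Point 1:
  Lat: 59′ + 4″ = 59.06667′; 38 + 59.06667/60 = 38.984444
  hemisphere S, so the sign is −
  λ: 123° + 25/60 + 4/3600 = 123 + 0.416667 + 0.001111 = 123.417778
  W ⇒ negate
Point 2:
  Lat: 63 + 54.186/60 = 63.903100
  N ⇒ keep positive
  λ: 6 + 46.848/60 = 6.780800
  W → negative
Point 3:
  φ: 81 + 56/60 + 53/3600 = 81.948056
  S → negative
  Longitude: 78° + 2/60 + 57.3/3600 = 78 + 0.033333 + 0.015917 = 78.049250
  E ⇒ keep positive
Point 4:
  φ: degrees = first 2 digits = 89, minutes = 24.352; 89 + 24.352/60 = 89.405867
  N ⇒ keep positive
  Longitude: split at 3 digits → 034° and 4.6831′; 34 + 4.6831/60 = 34.078052
  hemisphere W, so the sign is −

1. -38.98444, -123.41778
2. 63.90310, -6.78080
3. -81.94806, 78.04925
4. 89.40587, -34.07805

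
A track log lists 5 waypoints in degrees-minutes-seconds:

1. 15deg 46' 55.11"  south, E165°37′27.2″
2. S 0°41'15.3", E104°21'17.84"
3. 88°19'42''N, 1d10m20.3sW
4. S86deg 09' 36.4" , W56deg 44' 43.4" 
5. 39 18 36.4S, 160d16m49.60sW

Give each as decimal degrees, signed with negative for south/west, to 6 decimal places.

Point 1:
  Lat: 46′ + 55.11″ = 46.91850′; 15 + 46.91850/60 = 15.7819750
  S → negative
  Lon: 165° + 37/60 + 27.2/3600 = 165 + 0.616667 + 0.007556 = 165.6242222
  E → positive
Point 2:
  φ: 0 + 41/60 + 15.3/3600 = 0.6875833
  hemisphere S, so the sign is −
  Longitude: 104 + 21/60 + 17.84/3600 = 104.3549556
  E ⇒ keep positive
Point 3:
  φ: 88 + 19/60 + 42/3600 = 88.3283333
  N → positive
  Lon: 10′ + 20.3″ = 10.33833′; 1 + 10.33833/60 = 1.1723056
  W ⇒ negate
Point 4:
  Lat: 86 + 9/60 + 36.4/3600 = 86.1601111
  S ⇒ negate
  Longitude: 56 + 44/60 + 43.4/3600 = 56.7453889
  W → negative
Point 5:
  φ: 18′ + 36.4″ = 18.60667′; 39 + 18.60667/60 = 39.3101111
  S ⇒ negate
  Longitude: 160° + 16/60 + 49.6/3600 = 160 + 0.266667 + 0.013778 = 160.2804444
  W ⇒ negate

1. -15.781975, 165.624222
2. -0.687583, 104.354956
3. 88.328333, -1.172306
4. -86.160111, -56.745389
5. -39.310111, -160.280444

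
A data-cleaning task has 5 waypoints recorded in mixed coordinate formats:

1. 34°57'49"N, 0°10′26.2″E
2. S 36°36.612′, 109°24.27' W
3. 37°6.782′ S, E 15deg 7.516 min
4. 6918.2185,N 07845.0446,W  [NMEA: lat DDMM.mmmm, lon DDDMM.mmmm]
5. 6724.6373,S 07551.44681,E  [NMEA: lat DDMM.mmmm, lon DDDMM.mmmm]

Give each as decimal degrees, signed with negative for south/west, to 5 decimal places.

1. 34.96361, 0.17394
2. -36.61020, -109.40450
3. -37.11303, 15.12527
4. 69.30364, -78.75074
5. -67.41062, 75.85745

Point 1:
  φ: 57′ + 49″ = 57.81667′; 34 + 57.81667/60 = 34.963611
  N ⇒ keep positive
  λ: 0° + 10/60 + 26.2/3600 = 0 + 0.166667 + 0.007278 = 0.173944
  E ⇒ keep positive
Point 2:
  φ: 36 + 36.612/60 = 36.610200
  S ⇒ negate
  Longitude: 24.27′ = 0.404500°; total 109.404500
  W → negative
Point 3:
  φ: 6.782′ = 0.113033°; total 37.113033
  S → negative
  λ: 15 + 7.516/60 = 15.125267
  E ⇒ keep positive
Point 4:
  Latitude: degrees = first 2 digits = 69, minutes = 18.2185; 69 + 18.2185/60 = 69.303642
  N ⇒ keep positive
  Longitude: degrees = first 3 digits = 78, minutes = 45.0446; 78 + 45.0446/60 = 78.750743
  W → negative
Point 5:
  Latitude: degrees = first 2 digits = 67, minutes = 24.6373; 67 + 24.6373/60 = 67.410622
  S → negative
  Longitude: split at 3 digits → 075° and 51.44681′; 75 + 51.44681/60 = 75.857447
  E ⇒ keep positive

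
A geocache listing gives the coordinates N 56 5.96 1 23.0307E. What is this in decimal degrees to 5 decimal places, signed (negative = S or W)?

56.09933, 1.38385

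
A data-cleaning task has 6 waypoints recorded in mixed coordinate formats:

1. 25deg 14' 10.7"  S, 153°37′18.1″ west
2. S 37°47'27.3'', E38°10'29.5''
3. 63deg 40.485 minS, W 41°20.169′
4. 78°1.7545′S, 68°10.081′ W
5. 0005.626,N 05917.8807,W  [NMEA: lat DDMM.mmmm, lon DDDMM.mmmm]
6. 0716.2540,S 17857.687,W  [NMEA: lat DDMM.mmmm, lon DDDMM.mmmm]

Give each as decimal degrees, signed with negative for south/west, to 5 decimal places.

Point 1:
  φ: 25° + 14/60 + 10.7/3600 = 25 + 0.233333 + 0.002972 = 25.236306
  S → negative
  Longitude: 153° + 37/60 + 18.1/3600 = 153 + 0.616667 + 0.005028 = 153.621694
  hemisphere W, so the sign is −
Point 2:
  Latitude: 47′ + 27.3″ = 47.45500′; 37 + 47.45500/60 = 37.790917
  hemisphere S, so the sign is −
  Longitude: 38° + 10/60 + 29.5/3600 = 38 + 0.166667 + 0.008194 = 38.174861
  E ⇒ keep positive
Point 3:
  φ: 63 + 40.485/60 = 63.674750
  hemisphere S, so the sign is −
  λ: 41 + 20.169/60 = 41.336150
  W → negative
Point 4:
  Latitude: 78 + 1.7545/60 = 78.029242
  hemisphere S, so the sign is −
  Lon: 10.081′ = 0.168017°; total 68.168017
  W → negative
Point 5:
  Lat: split at 2 digits → 00° and 5.626′; 0 + 5.626/60 = 0.093767
  N ⇒ keep positive
  Longitude: split at 3 digits → 059° and 17.8807′; 59 + 17.8807/60 = 59.298012
  W → negative
Point 6:
  φ: split at 2 digits → 07° and 16.254′; 7 + 16.254/60 = 7.270900
  hemisphere S, so the sign is −
  Longitude: split at 3 digits → 178° and 57.687′; 178 + 57.687/60 = 178.961450
  hemisphere W, so the sign is −

1. -25.23631, -153.62169
2. -37.79092, 38.17486
3. -63.67475, -41.33615
4. -78.02924, -68.16802
5. 0.09377, -59.29801
6. -7.27090, -178.96145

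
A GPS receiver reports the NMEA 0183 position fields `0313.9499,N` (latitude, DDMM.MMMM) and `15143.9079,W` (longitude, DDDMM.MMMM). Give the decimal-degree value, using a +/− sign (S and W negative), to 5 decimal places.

φ: degrees = first 2 digits = 3, minutes = 13.9499; 3 + 13.9499/60 = 3.232498
N ⇒ keep positive
Longitude: degrees = first 3 digits = 151, minutes = 43.9079; 151 + 43.9079/60 = 151.731798
W ⇒ negate

3.23250, -151.73180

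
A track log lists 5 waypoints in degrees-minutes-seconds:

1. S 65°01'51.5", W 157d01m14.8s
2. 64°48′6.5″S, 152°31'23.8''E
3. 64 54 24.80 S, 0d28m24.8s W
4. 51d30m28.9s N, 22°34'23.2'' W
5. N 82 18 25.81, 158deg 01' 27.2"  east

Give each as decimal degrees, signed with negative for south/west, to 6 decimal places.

1. -65.030972, -157.020778
2. -64.801806, 152.523278
3. -64.906889, -0.473556
4. 51.508028, -22.573111
5. 82.307169, 158.024222

Point 1:
  φ: 1′ + 51.5″ = 1.85833′; 65 + 1.85833/60 = 65.0309722
  S → negative
  Longitude: 1′ + 14.8″ = 1.24667′; 157 + 1.24667/60 = 157.0207778
  hemisphere W, so the sign is −
Point 2:
  φ: 48′ + 6.5″ = 48.10833′; 64 + 48.10833/60 = 64.8018056
  S → negative
  λ: 31′ + 23.8″ = 31.39667′; 152 + 31.39667/60 = 152.5232778
  E ⇒ keep positive
Point 3:
  Lat: 64° + 54/60 + 24.8/3600 = 64 + 0.900000 + 0.006889 = 64.9068889
  hemisphere S, so the sign is −
  λ: 28′ + 24.8″ = 28.41333′; 0 + 28.41333/60 = 0.4735556
  hemisphere W, so the sign is −
Point 4:
  Lat: 30′ + 28.9″ = 30.48167′; 51 + 30.48167/60 = 51.5080278
  N ⇒ keep positive
  λ: 22 + 34/60 + 23.2/3600 = 22.5731111
  hemisphere W, so the sign is −
Point 5:
  Lat: 18′ + 25.81″ = 18.43017′; 82 + 18.43017/60 = 82.3071694
  N → positive
  λ: 1′ + 27.2″ = 1.45333′; 158 + 1.45333/60 = 158.0242222
  E → positive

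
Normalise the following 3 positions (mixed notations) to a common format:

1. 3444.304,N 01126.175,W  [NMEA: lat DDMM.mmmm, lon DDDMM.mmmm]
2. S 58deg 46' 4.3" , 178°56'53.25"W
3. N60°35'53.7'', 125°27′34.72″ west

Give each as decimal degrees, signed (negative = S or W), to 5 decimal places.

Point 1:
  φ: degrees = first 2 digits = 34, minutes = 44.304; 34 + 44.304/60 = 34.738400
  N → positive
  Longitude: degrees = first 3 digits = 11, minutes = 26.175; 11 + 26.175/60 = 11.436250
  W → negative
Point 2:
  Latitude: 58 + 46/60 + 4.3/3600 = 58.767861
  S → negative
  λ: 178 + 56/60 + 53.25/3600 = 178.948125
  W → negative
Point 3:
  Latitude: 60° + 35/60 + 53.7/3600 = 60 + 0.583333 + 0.014917 = 60.598250
  N ⇒ keep positive
  Longitude: 125° + 27/60 + 34.72/3600 = 125 + 0.450000 + 0.009644 = 125.459644
  W → negative

1. 34.73840, -11.43625
2. -58.76786, -178.94813
3. 60.59825, -125.45964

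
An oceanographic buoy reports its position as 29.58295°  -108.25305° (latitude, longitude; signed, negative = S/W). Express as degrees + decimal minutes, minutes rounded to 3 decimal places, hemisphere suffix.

29° 34.977′ N, 108° 15.183′ W

φ: minutes = (29.582950 − 29) × 60 = 34.97700
Longitude is negative → W; |value| = 108.253050
Longitude: 108° + 0.253050 × 60 = 108° 15.18300′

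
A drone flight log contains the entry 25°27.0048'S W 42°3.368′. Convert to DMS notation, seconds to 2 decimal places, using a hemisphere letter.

25°27′0.29″ S, 42°03′22.08″ W

Latitude: 27.00480′ → 27′ and 0.00480 × 60 = 0.2880″
λ: fractional minutes 0.36800 × 60 = 22.0800″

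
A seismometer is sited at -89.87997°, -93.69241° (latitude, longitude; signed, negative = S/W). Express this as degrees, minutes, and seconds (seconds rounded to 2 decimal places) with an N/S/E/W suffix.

89°52′47.89″ S, 93°41′32.68″ W

Latitude is negative → S; |value| = 89.879970
φ: whole degrees 89; 52.79820′ → 52′ and 47.8920″
Longitude is negative → W; |value| = 93.692410
Lon: 0.692410° → 41.54460′; 0.54460 × 60 = 32.6760″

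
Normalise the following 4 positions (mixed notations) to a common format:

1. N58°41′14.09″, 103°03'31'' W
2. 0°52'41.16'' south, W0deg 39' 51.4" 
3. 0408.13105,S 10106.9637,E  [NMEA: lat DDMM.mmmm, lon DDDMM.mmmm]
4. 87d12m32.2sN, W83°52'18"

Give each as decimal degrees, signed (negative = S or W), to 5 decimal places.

Point 1:
  φ: 41′ + 14.09″ = 41.23483′; 58 + 41.23483/60 = 58.687247
  N ⇒ keep positive
  Lon: 103 + 3/60 + 31/3600 = 103.058611
  W → negative
Point 2:
  Lat: 52′ + 41.16″ = 52.68600′; 0 + 52.68600/60 = 0.878100
  hemisphere S, so the sign is −
  Longitude: 39′ + 51.4″ = 39.85667′; 0 + 39.85667/60 = 0.664278
  hemisphere W, so the sign is −
Point 3:
  Lat: degrees = first 2 digits = 4, minutes = 8.13105; 4 + 8.13105/60 = 4.135518
  hemisphere S, so the sign is −
  Longitude: split at 3 digits → 101° and 6.9637′; 101 + 6.9637/60 = 101.116062
  E → positive
Point 4:
  Latitude: 87° + 12/60 + 32.2/3600 = 87 + 0.200000 + 0.008944 = 87.208944
  N ⇒ keep positive
  λ: 52′ + 18″ = 52.30000′; 83 + 52.30000/60 = 83.871667
  hemisphere W, so the sign is −

1. 58.68725, -103.05861
2. -0.87810, -0.66428
3. -4.13552, 101.11606
4. 87.20894, -83.87167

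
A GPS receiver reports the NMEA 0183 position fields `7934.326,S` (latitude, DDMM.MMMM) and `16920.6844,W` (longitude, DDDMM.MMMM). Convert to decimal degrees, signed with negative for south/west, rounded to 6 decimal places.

-79.572100, -169.344740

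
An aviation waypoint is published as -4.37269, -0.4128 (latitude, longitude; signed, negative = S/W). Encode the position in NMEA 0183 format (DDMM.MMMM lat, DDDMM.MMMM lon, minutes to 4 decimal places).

Latitude is negative → S; |value| = 4.372690
Latitude: fractional part 0.372690 → 22.361400 minutes
Longitude is negative → W; |value| = 0.412800
λ: fractional part 0.412800 → 24.768000 minutes

0422.3614,S / 00024.7680,W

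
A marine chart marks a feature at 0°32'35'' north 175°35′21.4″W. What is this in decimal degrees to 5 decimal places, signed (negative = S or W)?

0.54306, -175.58928

Latitude: 0 + 32/60 + 35/3600 = 0.543056
N ⇒ keep positive
Longitude: 35′ + 21.4″ = 35.35667′; 175 + 35.35667/60 = 175.589278
hemisphere W, so the sign is −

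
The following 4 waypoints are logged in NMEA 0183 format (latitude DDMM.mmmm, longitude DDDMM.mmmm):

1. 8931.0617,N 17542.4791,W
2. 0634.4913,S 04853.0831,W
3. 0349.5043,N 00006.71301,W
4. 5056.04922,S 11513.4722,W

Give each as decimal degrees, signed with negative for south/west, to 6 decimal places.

1. 89.517695, -175.707985
2. -6.574855, -48.884718
3. 3.825072, -0.111884
4. -50.934154, -115.224537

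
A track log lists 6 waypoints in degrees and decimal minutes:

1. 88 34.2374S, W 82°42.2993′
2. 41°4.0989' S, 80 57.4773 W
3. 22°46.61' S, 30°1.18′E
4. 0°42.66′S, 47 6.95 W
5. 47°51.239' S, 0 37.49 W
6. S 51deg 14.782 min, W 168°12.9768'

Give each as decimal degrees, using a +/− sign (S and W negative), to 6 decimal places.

Point 1:
  Latitude: 34.2374′ = 0.570623°; total 88.5706233
  hemisphere S, so the sign is −
  Lon: 42.2993′ = 0.704988°; total 82.7049883
  W ⇒ negate
Point 2:
  φ: 41 + 4.0989/60 = 41.0683150
  hemisphere S, so the sign is −
  Longitude: 80 + 57.4773/60 = 80.9579550
  W ⇒ negate
Point 3:
  Latitude: 22 + 46.61/60 = 22.7768333
  hemisphere S, so the sign is −
  λ: 1.18′ = 0.019667°; total 30.0196667
  E ⇒ keep positive
Point 4:
  Lat: 0 + 42.66/60 = 0.7110000
  S ⇒ negate
  Lon: 6.95′ = 0.115833°; total 47.1158333
  W → negative
Point 5:
  Lat: 51.239′ = 0.853983°; total 47.8539833
  S ⇒ negate
  Lon: 37.49′ = 0.624833°; total 0.6248333
  W ⇒ negate
Point 6:
  Lat: 51 + 14.782/60 = 51.2463667
  S ⇒ negate
  λ: 168 + 12.9768/60 = 168.2162800
  hemisphere W, so the sign is −

1. -88.570623, -82.704988
2. -41.068315, -80.957955
3. -22.776833, 30.019667
4. -0.711000, -47.115833
5. -47.853983, -0.624833
6. -51.246367, -168.216280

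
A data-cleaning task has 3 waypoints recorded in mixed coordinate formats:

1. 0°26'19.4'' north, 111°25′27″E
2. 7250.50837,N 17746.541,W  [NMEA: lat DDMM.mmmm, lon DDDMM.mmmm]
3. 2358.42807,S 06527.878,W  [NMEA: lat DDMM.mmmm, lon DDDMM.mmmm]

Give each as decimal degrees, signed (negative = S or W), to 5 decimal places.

Point 1:
  φ: 0 + 26/60 + 19.4/3600 = 0.438722
  N ⇒ keep positive
  Longitude: 25′ + 27″ = 25.45000′; 111 + 25.45000/60 = 111.424167
  E ⇒ keep positive
Point 2:
  Lat: split at 2 digits → 72° and 50.50837′; 72 + 50.50837/60 = 72.841806
  N ⇒ keep positive
  Longitude: split at 3 digits → 177° and 46.541′; 177 + 46.541/60 = 177.775683
  W → negative
Point 3:
  Lat: split at 2 digits → 23° and 58.42807′; 23 + 58.42807/60 = 23.973801
  S ⇒ negate
  Longitude: degrees = first 3 digits = 65, minutes = 27.878; 65 + 27.878/60 = 65.464633
  W ⇒ negate

1. 0.43872, 111.42417
2. 72.84181, -177.77568
3. -23.97380, -65.46463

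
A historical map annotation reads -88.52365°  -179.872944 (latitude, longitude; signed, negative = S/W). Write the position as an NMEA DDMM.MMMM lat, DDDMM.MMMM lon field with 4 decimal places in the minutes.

Latitude is negative → S; |value| = 88.523650
Lat: fractional part 0.523650 → 31.419000 minutes
Longitude is negative → W; |value| = 179.872944
Longitude: 179° + 0.872944 × 60 = 179° 52.376640′

8831.4190,S / 17952.3766,W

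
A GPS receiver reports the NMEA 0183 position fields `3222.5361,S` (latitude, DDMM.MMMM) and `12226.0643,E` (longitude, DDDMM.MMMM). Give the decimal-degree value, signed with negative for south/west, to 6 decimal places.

-32.375602, 122.434405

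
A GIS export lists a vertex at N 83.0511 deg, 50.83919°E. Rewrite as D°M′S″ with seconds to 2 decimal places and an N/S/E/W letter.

83°03′3.96″ N, 50°50′21.08″ E

Lat: whole degrees 83; 3.06600′ → 3′ and 3.9600″
λ: 0.839190° → 50.35140′; 0.35140 × 60 = 21.0840″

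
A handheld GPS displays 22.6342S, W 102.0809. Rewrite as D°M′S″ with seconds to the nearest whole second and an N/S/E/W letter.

22°38′3″ S, 102°04′51″ W

Lat: 0.634200 × 60 = 38.05200′ → 38′, remainder × 60 = 3.12″
λ: 0.080900 × 60 = 4.85400′ → 4′, remainder × 60 = 51.24″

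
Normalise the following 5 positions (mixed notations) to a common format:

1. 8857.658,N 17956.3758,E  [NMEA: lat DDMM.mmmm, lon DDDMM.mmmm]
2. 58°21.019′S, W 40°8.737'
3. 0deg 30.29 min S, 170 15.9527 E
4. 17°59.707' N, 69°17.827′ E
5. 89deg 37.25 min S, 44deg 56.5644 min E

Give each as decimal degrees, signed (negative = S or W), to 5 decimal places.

1. 88.96097, 179.93960
2. -58.35032, -40.14562
3. -0.50483, 170.26588
4. 17.99512, 69.29712
5. -89.62083, 44.94274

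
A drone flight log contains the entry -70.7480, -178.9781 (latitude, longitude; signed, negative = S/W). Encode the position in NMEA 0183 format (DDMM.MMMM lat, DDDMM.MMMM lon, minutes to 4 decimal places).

Latitude is negative → S; |value| = 70.748000
Latitude: 70° + 0.748000 × 60 = 70° 44.880000′
Longitude is negative → W; |value| = 178.978100
Lon: fractional part 0.978100 → 58.686000 minutes

7044.8800,S / 17858.6860,W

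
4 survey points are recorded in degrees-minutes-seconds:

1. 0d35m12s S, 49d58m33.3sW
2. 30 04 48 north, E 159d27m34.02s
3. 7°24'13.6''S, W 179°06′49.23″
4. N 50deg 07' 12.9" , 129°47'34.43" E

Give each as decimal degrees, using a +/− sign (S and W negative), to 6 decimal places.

1. -0.586667, -49.975917
2. 30.080000, 159.459450
3. -7.403778, -179.113675
4. 50.120250, 129.792897

Point 1:
  Latitude: 0 + 35/60 + 12/3600 = 0.5866667
  S ⇒ negate
  Longitude: 58′ + 33.3″ = 58.55500′; 49 + 58.55500/60 = 49.9759167
  hemisphere W, so the sign is −
Point 2:
  φ: 4′ + 48″ = 4.80000′; 30 + 4.80000/60 = 30.0800000
  N ⇒ keep positive
  Lon: 27′ + 34.02″ = 27.56700′; 159 + 27.56700/60 = 159.4594500
  E ⇒ keep positive
Point 3:
  Latitude: 7° + 24/60 + 13.6/3600 = 7 + 0.400000 + 0.003778 = 7.4037778
  hemisphere S, so the sign is −
  Lon: 6′ + 49.23″ = 6.82050′; 179 + 6.82050/60 = 179.1136750
  W ⇒ negate
Point 4:
  Lat: 50 + 7/60 + 12.9/3600 = 50.1202500
  N ⇒ keep positive
  Longitude: 129 + 47/60 + 34.43/3600 = 129.7928972
  E → positive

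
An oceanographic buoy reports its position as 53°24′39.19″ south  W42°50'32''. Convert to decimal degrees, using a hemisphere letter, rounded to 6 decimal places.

Latitude: 53° + 24/60 + 39.19/3600 = 53 + 0.400000 + 0.010886 = 53.4108861
Lon: 42° + 50/60 + 32/3600 = 42 + 0.833333 + 0.008889 = 42.8422222

53.410886° S, 42.842222° W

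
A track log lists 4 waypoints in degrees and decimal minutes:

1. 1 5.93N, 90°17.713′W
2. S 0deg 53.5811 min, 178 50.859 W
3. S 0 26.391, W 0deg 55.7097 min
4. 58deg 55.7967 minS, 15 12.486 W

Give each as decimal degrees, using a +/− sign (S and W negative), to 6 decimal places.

Point 1:
  Latitude: 1 + 5.93/60 = 1.0988333
  N → positive
  Lon: 90 + 17.713/60 = 90.2952167
  hemisphere W, so the sign is −
Point 2:
  Lat: 53.5811′ = 0.893018°; total 0.8930183
  S ⇒ negate
  λ: 50.859′ = 0.847650°; total 178.8476500
  W → negative
Point 3:
  Lat: 0 + 26.391/60 = 0.4398500
  hemisphere S, so the sign is −
  λ: 55.7097′ = 0.928495°; total 0.9284950
  W → negative
Point 4:
  φ: 55.7967′ = 0.929945°; total 58.9299450
  S → negative
  Lon: 12.486′ = 0.208100°; total 15.2081000
  hemisphere W, so the sign is −

1. 1.098833, -90.295217
2. -0.893018, -178.847650
3. -0.439850, -0.928495
4. -58.929945, -15.208100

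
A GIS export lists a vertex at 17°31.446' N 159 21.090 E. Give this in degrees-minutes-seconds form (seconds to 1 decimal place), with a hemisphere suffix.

17°31′26.8″ N, 159°21′5.4″ E

Latitude: fractional minutes 0.44600 × 60 = 26.760″
λ: fractional minutes 0.09000 × 60 = 5.400″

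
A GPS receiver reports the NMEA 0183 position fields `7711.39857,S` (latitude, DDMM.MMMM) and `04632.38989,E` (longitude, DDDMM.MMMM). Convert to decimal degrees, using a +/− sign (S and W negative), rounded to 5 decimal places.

-77.18998, 46.53983

Lat: split at 2 digits → 77° and 11.39857′; 77 + 11.39857/60 = 77.189976
S → negative
Longitude: split at 3 digits → 046° and 32.38989′; 46 + 32.38989/60 = 46.539832
E → positive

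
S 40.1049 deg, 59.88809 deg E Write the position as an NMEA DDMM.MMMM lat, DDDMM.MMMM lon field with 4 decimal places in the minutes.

4006.2940,S / 05953.2854,E

Lat: 40° + 0.104900 × 60 = 40° 6.294000′
Longitude: fractional part 0.888090 → 53.285400 minutes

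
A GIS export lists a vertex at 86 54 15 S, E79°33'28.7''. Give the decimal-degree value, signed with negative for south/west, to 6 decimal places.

Lat: 86 + 54/60 + 15/3600 = 86.9041667
S → negative
Lon: 79° + 33/60 + 28.7/3600 = 79 + 0.550000 + 0.007972 = 79.5579722
E ⇒ keep positive

-86.904167, 79.557972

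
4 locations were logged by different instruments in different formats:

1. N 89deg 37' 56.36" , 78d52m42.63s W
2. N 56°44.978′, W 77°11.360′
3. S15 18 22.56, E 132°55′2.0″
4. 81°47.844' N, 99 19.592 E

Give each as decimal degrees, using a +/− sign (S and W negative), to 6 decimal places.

Point 1:
  φ: 89 + 37/60 + 56.36/3600 = 89.6323222
  N → positive
  Longitude: 78 + 52/60 + 42.63/3600 = 78.8785083
  W → negative
Point 2:
  φ: 44.978′ = 0.749633°; total 56.7496333
  N → positive
  Lon: 11.36′ = 0.189333°; total 77.1893333
  W → negative
Point 3:
  Latitude: 15° + 18/60 + 22.56/3600 = 15 + 0.300000 + 0.006267 = 15.3062667
  hemisphere S, so the sign is −
  λ: 132° + 55/60 + 2/3600 = 132 + 0.916667 + 0.000556 = 132.9172222
  E ⇒ keep positive
Point 4:
  Lat: 47.844′ = 0.797400°; total 81.7974000
  N → positive
  Longitude: 99 + 19.592/60 = 99.3265333
  E ⇒ keep positive

1. 89.632322, -78.878508
2. 56.749633, -77.189333
3. -15.306267, 132.917222
4. 81.797400, 99.326533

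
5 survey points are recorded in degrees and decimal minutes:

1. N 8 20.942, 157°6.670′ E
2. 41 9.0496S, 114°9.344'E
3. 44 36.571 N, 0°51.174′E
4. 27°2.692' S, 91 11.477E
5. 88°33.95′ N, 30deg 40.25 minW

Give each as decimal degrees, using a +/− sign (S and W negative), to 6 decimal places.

Point 1:
  Latitude: 20.942′ = 0.349033°; total 8.3490333
  N → positive
  λ: 6.67′ = 0.111167°; total 157.1111667
  E ⇒ keep positive
Point 2:
  Lat: 9.0496′ = 0.150827°; total 41.1508267
  S → negative
  λ: 114 + 9.344/60 = 114.1557333
  E ⇒ keep positive
Point 3:
  φ: 44 + 36.571/60 = 44.6095167
  N → positive
  Lon: 0 + 51.174/60 = 0.8529000
  E ⇒ keep positive
Point 4:
  φ: 27 + 2.692/60 = 27.0448667
  S → negative
  λ: 11.477′ = 0.191283°; total 91.1912833
  E ⇒ keep positive
Point 5:
  Latitude: 33.95′ = 0.565833°; total 88.5658333
  N → positive
  λ: 40.25′ = 0.670833°; total 30.6708333
  W → negative

1. 8.349033, 157.111167
2. -41.150827, 114.155733
3. 44.609517, 0.852900
4. -27.044867, 91.191283
5. 88.565833, -30.670833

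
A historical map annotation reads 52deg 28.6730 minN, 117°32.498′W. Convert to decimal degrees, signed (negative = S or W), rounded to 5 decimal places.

52.47788, -117.54163

φ: 28.673′ = 0.477883°; total 52.477883
N → positive
Lon: 32.498′ = 0.541633°; total 117.541633
hemisphere W, so the sign is −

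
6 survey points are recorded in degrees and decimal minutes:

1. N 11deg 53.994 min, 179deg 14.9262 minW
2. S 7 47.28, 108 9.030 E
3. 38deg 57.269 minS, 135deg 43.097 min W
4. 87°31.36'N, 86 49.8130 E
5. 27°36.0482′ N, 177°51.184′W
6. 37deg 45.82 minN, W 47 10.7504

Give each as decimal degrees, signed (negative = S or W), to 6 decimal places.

1. 11.899900, -179.248770
2. -7.788000, 108.150500
3. -38.954483, -135.718283
4. 87.522667, 86.830217
5. 27.600803, -177.853067
6. 37.763667, -47.179173

Point 1:
  φ: 53.994′ = 0.899900°; total 11.8999000
  N → positive
  Longitude: 14.9262′ = 0.248770°; total 179.2487700
  W → negative
Point 2:
  Lat: 7 + 47.28/60 = 7.7880000
  S → negative
  Longitude: 9.03′ = 0.150500°; total 108.1505000
  E → positive
Point 3:
  φ: 38 + 57.269/60 = 38.9544833
  S → negative
  Lon: 135 + 43.097/60 = 135.7182833
  W → negative
Point 4:
  Latitude: 87 + 31.36/60 = 87.5226667
  N ⇒ keep positive
  Longitude: 49.813′ = 0.830217°; total 86.8302167
  E ⇒ keep positive
Point 5:
  φ: 27 + 36.0482/60 = 27.6008033
  N ⇒ keep positive
  λ: 51.184′ = 0.853067°; total 177.8530667
  W ⇒ negate
Point 6:
  Latitude: 37 + 45.82/60 = 37.7636667
  N ⇒ keep positive
  Lon: 10.7504′ = 0.179173°; total 47.1791733
  W → negative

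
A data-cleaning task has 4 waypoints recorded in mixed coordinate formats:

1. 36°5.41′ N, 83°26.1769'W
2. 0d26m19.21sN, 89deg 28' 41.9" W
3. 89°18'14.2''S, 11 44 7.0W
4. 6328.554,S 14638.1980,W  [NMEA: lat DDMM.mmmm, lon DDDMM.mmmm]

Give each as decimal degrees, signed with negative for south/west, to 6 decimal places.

1. 36.090167, -83.436282
2. 0.438669, -89.478306
3. -89.303944, -11.735278
4. -63.475900, -146.636633

Point 1:
  Latitude: 36 + 5.41/60 = 36.0901667
  N → positive
  Longitude: 83 + 26.1769/60 = 83.4362817
  W → negative
Point 2:
  Latitude: 0 + 26/60 + 19.21/3600 = 0.4386694
  N → positive
  λ: 28′ + 41.9″ = 28.69833′; 89 + 28.69833/60 = 89.4783056
  hemisphere W, so the sign is −
Point 3:
  φ: 18′ + 14.2″ = 18.23667′; 89 + 18.23667/60 = 89.3039444
  S → negative
  Longitude: 11 + 44/60 + 7/3600 = 11.7352778
  W → negative
Point 4:
  Lat: split at 2 digits → 63° and 28.554′; 63 + 28.554/60 = 63.4759000
  S → negative
  λ: split at 3 digits → 146° and 38.198′; 146 + 38.198/60 = 146.6366333
  hemisphere W, so the sign is −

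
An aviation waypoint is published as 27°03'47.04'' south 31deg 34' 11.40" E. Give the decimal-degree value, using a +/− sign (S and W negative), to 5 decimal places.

-27.06307, 31.56983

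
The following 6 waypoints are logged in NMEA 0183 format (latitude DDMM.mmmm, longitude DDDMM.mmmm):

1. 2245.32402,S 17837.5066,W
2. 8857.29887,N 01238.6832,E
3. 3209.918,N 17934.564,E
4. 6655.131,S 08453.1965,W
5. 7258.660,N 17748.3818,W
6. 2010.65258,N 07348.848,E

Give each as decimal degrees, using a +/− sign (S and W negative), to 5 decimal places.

Point 1:
  Lat: degrees = first 2 digits = 22, minutes = 45.32402; 22 + 45.32402/60 = 22.755400
  hemisphere S, so the sign is −
  Longitude: split at 3 digits → 178° and 37.5066′; 178 + 37.5066/60 = 178.625110
  W ⇒ negate
Point 2:
  φ: degrees = first 2 digits = 88, minutes = 57.29887; 88 + 57.29887/60 = 88.954981
  N ⇒ keep positive
  Lon: split at 3 digits → 012° and 38.6832′; 12 + 38.6832/60 = 12.644720
  E ⇒ keep positive
Point 3:
  Latitude: degrees = first 2 digits = 32, minutes = 9.918; 32 + 9.918/60 = 32.165300
  N ⇒ keep positive
  Longitude: degrees = first 3 digits = 179, minutes = 34.564; 179 + 34.564/60 = 179.576067
  E ⇒ keep positive
Point 4:
  φ: degrees = first 2 digits = 66, minutes = 55.131; 66 + 55.131/60 = 66.918850
  hemisphere S, so the sign is −
  Longitude: split at 3 digits → 084° and 53.1965′; 84 + 53.1965/60 = 84.886608
  W ⇒ negate
Point 5:
  Lat: degrees = first 2 digits = 72, minutes = 58.66; 72 + 58.66/60 = 72.977667
  N ⇒ keep positive
  Longitude: split at 3 digits → 177° and 48.3818′; 177 + 48.3818/60 = 177.806363
  W → negative
Point 6:
  φ: split at 2 digits → 20° and 10.65258′; 20 + 10.65258/60 = 20.177543
  N ⇒ keep positive
  λ: degrees = first 3 digits = 73, minutes = 48.848; 73 + 48.848/60 = 73.814133
  E → positive

1. -22.75540, -178.62511
2. 88.95498, 12.64472
3. 32.16530, 179.57607
4. -66.91885, -84.88661
5. 72.97767, -177.80636
6. 20.17754, 73.81413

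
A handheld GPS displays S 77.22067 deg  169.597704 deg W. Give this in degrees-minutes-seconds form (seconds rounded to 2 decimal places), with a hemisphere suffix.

77°13′14.41″ S, 169°35′51.73″ W

Lat: whole degrees 77; 13.24020′ → 13′ and 14.4120″
Longitude: 0.597704° → 35.86224′; 0.86224 × 60 = 51.7344″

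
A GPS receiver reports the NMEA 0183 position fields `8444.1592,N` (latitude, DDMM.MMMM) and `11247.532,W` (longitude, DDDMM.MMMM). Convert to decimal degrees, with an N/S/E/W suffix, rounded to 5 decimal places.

Latitude: degrees = first 2 digits = 84, minutes = 44.1592; 84 + 44.1592/60 = 84.735987
λ: split at 3 digits → 112° and 47.532′; 112 + 47.532/60 = 112.792200

84.73599° N, 112.79220° W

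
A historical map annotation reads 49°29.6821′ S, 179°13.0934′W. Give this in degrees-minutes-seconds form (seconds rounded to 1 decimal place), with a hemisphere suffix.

49°29′40.9″ S, 179°13′5.6″ W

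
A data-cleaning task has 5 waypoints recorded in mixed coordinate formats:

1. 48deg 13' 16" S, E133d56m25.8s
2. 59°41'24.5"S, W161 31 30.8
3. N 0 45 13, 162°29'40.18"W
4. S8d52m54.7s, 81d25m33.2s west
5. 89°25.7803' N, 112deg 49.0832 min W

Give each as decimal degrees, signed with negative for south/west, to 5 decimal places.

Point 1:
  φ: 48° + 13/60 + 16/3600 = 48 + 0.216667 + 0.004444 = 48.221111
  S → negative
  Longitude: 56′ + 25.8″ = 56.43000′; 133 + 56.43000/60 = 133.940500
  E ⇒ keep positive
Point 2:
  φ: 41′ + 24.5″ = 41.40833′; 59 + 41.40833/60 = 59.690139
  hemisphere S, so the sign is −
  λ: 161 + 31/60 + 30.8/3600 = 161.525222
  W ⇒ negate
Point 3:
  φ: 0° + 45/60 + 13/3600 = 0 + 0.750000 + 0.003611 = 0.753611
  N → positive
  Longitude: 162 + 29/60 + 40.18/3600 = 162.494494
  W → negative
Point 4:
  Lat: 8° + 52/60 + 54.7/3600 = 8 + 0.866667 + 0.015194 = 8.881861
  S ⇒ negate
  λ: 25′ + 33.2″ = 25.55333′; 81 + 25.55333/60 = 81.425889
  hemisphere W, so the sign is −
Point 5:
  Lat: 25.7803′ = 0.429672°; total 89.429672
  N → positive
  λ: 49.0832′ = 0.818053°; total 112.818053
  hemisphere W, so the sign is −

1. -48.22111, 133.94050
2. -59.69014, -161.52522
3. 0.75361, -162.49449
4. -8.88186, -81.42589
5. 89.42967, -112.81805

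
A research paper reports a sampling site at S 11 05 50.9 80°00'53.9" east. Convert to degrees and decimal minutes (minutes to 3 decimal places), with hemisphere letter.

Latitude: 5 + 50.9/60 = 5.84833′
Lon: seconds/60 = 0.89833; minutes = 0 + 0.89833 = 0.89833

11° 5.848′ S, 80° 0.898′ E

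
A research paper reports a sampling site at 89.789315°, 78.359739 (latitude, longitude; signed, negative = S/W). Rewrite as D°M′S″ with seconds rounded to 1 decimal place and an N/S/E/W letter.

89°47′21.5″ N, 78°21′35.1″ E

Latitude: 0.789315 × 60 = 47.35890′ → 47′, remainder × 60 = 21.534″
Longitude: 0.359739° → 21.58434′; 0.58434 × 60 = 35.060″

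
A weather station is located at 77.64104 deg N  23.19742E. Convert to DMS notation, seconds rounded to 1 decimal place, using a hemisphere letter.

Latitude: whole degrees 77; 38.46240′ → 38′ and 27.744″
Lon: 0.197420 × 60 = 11.84520′ → 11′, remainder × 60 = 50.712″

77°38′27.7″ N, 23°11′50.7″ E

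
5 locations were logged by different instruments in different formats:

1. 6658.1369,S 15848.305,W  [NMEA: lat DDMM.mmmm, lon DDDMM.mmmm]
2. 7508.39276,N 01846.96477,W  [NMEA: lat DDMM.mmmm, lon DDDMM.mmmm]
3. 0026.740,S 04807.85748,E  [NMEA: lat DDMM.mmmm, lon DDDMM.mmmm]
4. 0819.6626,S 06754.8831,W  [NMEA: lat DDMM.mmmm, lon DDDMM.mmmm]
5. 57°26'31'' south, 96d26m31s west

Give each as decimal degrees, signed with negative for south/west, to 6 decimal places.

1. -66.968948, -158.805083
2. 75.139879, -18.782746
3. -0.445667, 48.130958
4. -8.327710, -67.914718
5. -57.441944, -96.441944

Point 1:
  Latitude: degrees = first 2 digits = 66, minutes = 58.1369; 66 + 58.1369/60 = 66.9689483
  S ⇒ negate
  Longitude: split at 3 digits → 158° and 48.305′; 158 + 48.305/60 = 158.8050833
  W ⇒ negate
Point 2:
  Lat: degrees = first 2 digits = 75, minutes = 8.39276; 75 + 8.39276/60 = 75.1398793
  N ⇒ keep positive
  λ: split at 3 digits → 018° and 46.96477′; 18 + 46.96477/60 = 18.7827462
  hemisphere W, so the sign is −
Point 3:
  Lat: split at 2 digits → 00° and 26.74′; 0 + 26.74/60 = 0.4456667
  S → negative
  Lon: split at 3 digits → 048° and 7.85748′; 48 + 7.85748/60 = 48.1309580
  E → positive
Point 4:
  φ: split at 2 digits → 08° and 19.6626′; 8 + 19.6626/60 = 8.3277100
  S ⇒ negate
  Longitude: degrees = first 3 digits = 67, minutes = 54.8831; 67 + 54.8831/60 = 67.9147183
  hemisphere W, so the sign is −
Point 5:
  φ: 26′ + 31″ = 26.51667′; 57 + 26.51667/60 = 57.4419444
  S ⇒ negate
  λ: 96° + 26/60 + 31/3600 = 96 + 0.433333 + 0.008611 = 96.4419444
  W → negative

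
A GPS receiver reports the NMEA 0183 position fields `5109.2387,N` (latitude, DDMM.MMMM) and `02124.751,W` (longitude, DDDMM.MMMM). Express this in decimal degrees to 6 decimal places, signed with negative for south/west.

51.153978, -21.412517

Lat: degrees = first 2 digits = 51, minutes = 9.2387; 51 + 9.2387/60 = 51.1539783
N → positive
λ: degrees = first 3 digits = 21, minutes = 24.751; 21 + 24.751/60 = 21.4125167
hemisphere W, so the sign is −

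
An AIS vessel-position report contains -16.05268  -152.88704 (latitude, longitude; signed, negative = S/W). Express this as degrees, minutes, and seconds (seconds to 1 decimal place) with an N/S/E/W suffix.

16°03′9.6″ S, 152°53′13.3″ W

Latitude is negative → S; |value| = 16.052680
Latitude: 0.052680° → 3.16080′; 0.16080 × 60 = 9.648″
Longitude is negative → W; |value| = 152.887040
λ: 0.887040° → 53.22240′; 0.22240 × 60 = 13.344″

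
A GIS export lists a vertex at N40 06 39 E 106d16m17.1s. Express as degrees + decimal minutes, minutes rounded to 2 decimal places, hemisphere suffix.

40° 6.65′ N, 106° 16.29′ E

Lat: seconds/60 = 0.65000; minutes = 6 + 0.65000 = 6.6500
λ: 16 + 17.1/60 = 16.2850′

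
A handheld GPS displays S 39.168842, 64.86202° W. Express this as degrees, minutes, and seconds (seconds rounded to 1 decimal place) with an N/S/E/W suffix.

39°10′7.8″ S, 64°51′43.3″ W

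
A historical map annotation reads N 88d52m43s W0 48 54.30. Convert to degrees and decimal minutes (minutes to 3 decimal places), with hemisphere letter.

Lat: seconds/60 = 0.71667; minutes = 52 + 0.71667 = 52.71667
Lon: seconds/60 = 0.90500; minutes = 48 + 0.90500 = 48.90500

88° 52.717′ N, 0° 48.905′ W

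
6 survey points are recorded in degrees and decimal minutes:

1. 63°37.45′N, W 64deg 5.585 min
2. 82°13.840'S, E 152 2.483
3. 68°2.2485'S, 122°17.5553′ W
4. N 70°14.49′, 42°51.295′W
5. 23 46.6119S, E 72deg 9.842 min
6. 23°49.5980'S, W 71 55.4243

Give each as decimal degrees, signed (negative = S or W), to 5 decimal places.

Point 1:
  Latitude: 63 + 37.45/60 = 63.624167
  N → positive
  Lon: 5.585′ = 0.093083°; total 64.093083
  W → negative
Point 2:
  φ: 13.84′ = 0.230667°; total 82.230667
  S ⇒ negate
  Longitude: 152 + 2.483/60 = 152.041383
  E → positive
Point 3:
  Latitude: 68 + 2.2485/60 = 68.037475
  S ⇒ negate
  Longitude: 122 + 17.5553/60 = 122.292588
  W ⇒ negate
Point 4:
  Latitude: 14.49′ = 0.241500°; total 70.241500
  N ⇒ keep positive
  λ: 42 + 51.295/60 = 42.854917
  hemisphere W, so the sign is −
Point 5:
  Lat: 23 + 46.6119/60 = 23.776865
  hemisphere S, so the sign is −
  λ: 72 + 9.842/60 = 72.164033
  E → positive
Point 6:
  φ: 49.598′ = 0.826633°; total 23.826633
  S ⇒ negate
  Longitude: 71 + 55.4243/60 = 71.923738
  W ⇒ negate

1. 63.62417, -64.09308
2. -82.23067, 152.04138
3. -68.03748, -122.29259
4. 70.24150, -42.85492
5. -23.77687, 72.16403
6. -23.82663, -71.92374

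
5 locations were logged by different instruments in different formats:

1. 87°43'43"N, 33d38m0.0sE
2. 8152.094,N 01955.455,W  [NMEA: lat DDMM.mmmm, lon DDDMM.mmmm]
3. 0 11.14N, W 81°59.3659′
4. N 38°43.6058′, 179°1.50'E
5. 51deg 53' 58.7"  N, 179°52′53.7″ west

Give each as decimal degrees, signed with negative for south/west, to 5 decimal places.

1. 87.72861, 33.63333
2. 81.86823, -19.92425
3. 0.18567, -81.98943
4. 38.72676, 179.02500
5. 51.89964, -179.88158

Point 1:
  φ: 87° + 43/60 + 43/3600 = 87 + 0.716667 + 0.011944 = 87.728611
  N → positive
  Longitude: 33 + 38/60 + 0/3600 = 33.633333
  E → positive
Point 2:
  Lat: degrees = first 2 digits = 81, minutes = 52.094; 81 + 52.094/60 = 81.868233
  N → positive
  Lon: degrees = first 3 digits = 19, minutes = 55.455; 19 + 55.455/60 = 19.924250
  W ⇒ negate
Point 3:
  Latitude: 11.14′ = 0.185667°; total 0.185667
  N ⇒ keep positive
  λ: 59.3659′ = 0.989432°; total 81.989432
  hemisphere W, so the sign is −
Point 4:
  φ: 38 + 43.6058/60 = 38.726763
  N → positive
  Longitude: 179 + 1.5/60 = 179.025000
  E → positive
Point 5:
  Latitude: 53′ + 58.7″ = 53.97833′; 51 + 53.97833/60 = 51.899639
  N → positive
  λ: 179° + 52/60 + 53.7/3600 = 179 + 0.866667 + 0.014917 = 179.881583
  hemisphere W, so the sign is −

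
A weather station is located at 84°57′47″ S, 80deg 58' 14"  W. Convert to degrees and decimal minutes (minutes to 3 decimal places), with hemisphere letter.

84° 57.783′ S, 80° 58.233′ W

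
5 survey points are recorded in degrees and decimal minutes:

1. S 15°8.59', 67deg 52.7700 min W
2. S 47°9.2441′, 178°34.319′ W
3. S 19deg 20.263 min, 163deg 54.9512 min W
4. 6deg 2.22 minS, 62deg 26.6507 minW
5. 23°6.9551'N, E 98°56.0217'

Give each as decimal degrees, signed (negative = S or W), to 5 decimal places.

Point 1:
  Latitude: 15 + 8.59/60 = 15.143167
  S → negative
  Lon: 67 + 52.77/60 = 67.879500
  hemisphere W, so the sign is −
Point 2:
  φ: 9.2441′ = 0.154068°; total 47.154068
  hemisphere S, so the sign is −
  Lon: 178 + 34.319/60 = 178.571983
  W ⇒ negate
Point 3:
  Latitude: 19 + 20.263/60 = 19.337717
  S → negative
  Lon: 54.9512′ = 0.915853°; total 163.915853
  W ⇒ negate
Point 4:
  Lat: 2.22′ = 0.037000°; total 6.037000
  S ⇒ negate
  Longitude: 62 + 26.6507/60 = 62.444178
  W ⇒ negate
Point 5:
  Latitude: 23 + 6.9551/60 = 23.115918
  N → positive
  Lon: 98 + 56.0217/60 = 98.933695
  E → positive

1. -15.14317, -67.87950
2. -47.15407, -178.57198
3. -19.33772, -163.91585
4. -6.03700, -62.44418
5. 23.11592, 98.93370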